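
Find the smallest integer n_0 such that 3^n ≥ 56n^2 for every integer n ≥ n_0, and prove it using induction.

n_0 = 8

At n = 7: 2187 < 2744, so the inequality fails and n_0 ≥ 8. We prove 3^n ≥ 56n^2 for all n ≥ 8.
For the base case n = 8: 3^n = 6561 and 56n^2 = 3584, so 6561 ≥ 3584.
Suppose the result is true for n = i, so 3^i ≥ 56i^2.
Then 3^(i + 1) = 3·(3^i) ≥ 3·(56i^2).
Also, for i ≥ 8 we have 3·(56i^2) ≥ 56(i+1)^2, since 3 ≥ (1 + 1/i)^2 for all i ≥ 8.
Combining, 3^(i + 1) ≥ 56(i+1)^2.
Hence, by induction on n, the claim holds for every n ≥ 8.
Hence the smallest such n_0 is 8.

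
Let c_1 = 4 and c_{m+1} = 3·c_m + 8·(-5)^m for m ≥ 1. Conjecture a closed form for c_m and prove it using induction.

Computing the first terms: c_1 = 4, c_2 = -28, c_3 = 116. This suggests c_m = -(-5)^m - 3^(m - 1).
Base case (m = 1): the formula gives 4 = 4 = c_1.
Suppose the result is true for m = k, so c_k = -(-5)^k - 3^(k - 1).
Then c_{k+1} = 3·c_k + 8·(-5)^k = 3·(-(-5)^k - 3^(k - 1)) + 8·(-5)^k = -(-5)^(k + 1) - 3^k = -(-5)^(k+1) - 3^((k+1) - 1),
which is the claimed formula at m = k+1.
By the principle of mathematical induction, the result holds for all m ≥ 1.

c_m = -(-5)^m - 3^(m - 1)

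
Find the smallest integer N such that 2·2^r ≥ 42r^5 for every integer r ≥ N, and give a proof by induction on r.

At r = 28: 536870912 < 722835456, so the inequality fails and N ≥ 29. We prove 2·2^r ≥ 42r^5 for all r ≥ 29.
Base case (r = 29): 2·2^r = 1073741824 and 42r^5 = 861468258, so 1073741824 ≥ 861468258.
For the inductive step, assume it holds for an arbitrary m ≥ 29, so 2·2^m ≥ 42m^5.
Then 2·2^(m + 1) = 2·(2·2^m) ≥ 2·(42m^5).
Also, for m ≥ 29 we have 2·(42m^5) ≥ 42(m+1)^5, since 2 ≥ (1 + 1/m)^5 for all m ≥ 29.
Combining, 2·2^(m + 1) ≥ 42(m+1)^5.
By induction, the statement is established for all r ≥ 29.
Hence the smallest such N is 29.

N = 29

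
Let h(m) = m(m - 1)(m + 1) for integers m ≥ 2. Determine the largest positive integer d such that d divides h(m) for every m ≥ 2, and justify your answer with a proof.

d = 6

Computing the first values: h(2) = 6 and h(3) = 24; gcd(6, 24) = 6, so d ≤ 6.
We prove 6 | m(m - 1)(m + 1) for all m ≥ 2 by induction on m.
When m = 2: h(2) = 6 = 6·(1), so 6 | h(2).
Inductive step: assume the claim holds for m = j, i.e. 6 | h(j). Then
h(j+1) − h(j) = j·(j+1)·(j+2) − (j-1)·j·(j+1) = j·(j+1)·[(j+2) − (j-1)] = 3·j·(j+1). The product of 2 consecutive integers is divisible by (2)! = 2, so h(j+1) − h(j) is divisible by 3·2 = 6. By the inductive hypothesis 6 | h(j), hence 6 | h(j+1).
By induction, the statement is established for all m ≥ 2.
Therefore the largest such d is 6.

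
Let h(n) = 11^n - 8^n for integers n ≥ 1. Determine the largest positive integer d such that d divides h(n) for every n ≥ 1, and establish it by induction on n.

d = 3

Computing the first values: h(1) = 3 and h(2) = 57; gcd(3, 57) = 3, so d ≤ 3.
We prove 3 | 11^n - 8^n for all n ≥ 1 by induction on n.
When n = 1: h(1) = 3 = 3·(1), so 3 | h(1).
Suppose the result is true for n = m, i.e. 3 | h(m). Then
11^{m+1} − 8^{m+1} = 11·11^m − 8·8^m = 11·(11^m − 8^m) + (3)·8^m. The first term is divisible by 3 by the inductive hypothesis, and the second term (3)·8^m is divisible by 3 since 3 | 3. Hence 3 | h(m+1).
By the principle of mathematical induction, the result holds for all n ≥ 1.
Therefore the largest such d is 3.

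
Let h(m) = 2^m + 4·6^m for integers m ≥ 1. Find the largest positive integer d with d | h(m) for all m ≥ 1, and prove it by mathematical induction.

d = 2

Computing the first values: h(1) = 26 and h(2) = 148; gcd(26, 148) = 2, so d ≤ 2.
We prove 2 | 2^m + 4·6^m for all m ≥ 1 by induction on m.
For the base case m = 1: h(1) = 26 = 2·(13), so 2 | h(1).
For the inductive step, assume it holds for an arbitrary p ≥ 1, i.e. 2 | h(p). Then
h(p+1) − 6·h(p) = (2^(p+1) + 4·6^(p+1)) − 6·(2^p + 4·6^p) = (1)·2^p·(2 − 6) = (-4)·2^p. Since 2 | h(p) by the inductive hypothesis, 2 | 6·h(p); and 2 | -4 since -4 = 2·-2. Therefore 2 | h(p+1).
Hence, by induction on m, the claim holds for every m ≥ 1.
Therefore the largest such d is 2.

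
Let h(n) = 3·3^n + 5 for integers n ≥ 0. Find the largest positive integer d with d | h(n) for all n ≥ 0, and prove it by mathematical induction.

d = 2

Computing the first values: h(0) = 8 and h(1) = 14; gcd(8, 14) = 2, so d ≤ 2.
We prove 2 | 3·3^n + 5 for all n ≥ 0 by induction on n.
Base case (n = 0): h(0) = 8 = 2·(4), so 2 | h(0).
Suppose the result is true for n = r, i.e. 2 | h(r). Then
h(r+1) = 3·3^(r+1) + 5 = 3·(3·3^r + 5) - 10 = 3·h(r) - 10. The first term is divisible by 2 by the inductive hypothesis, and -10 is divisible by 2. Hence 2 | h(r+1).
This completes the induction.
Therefore the largest such d is 2.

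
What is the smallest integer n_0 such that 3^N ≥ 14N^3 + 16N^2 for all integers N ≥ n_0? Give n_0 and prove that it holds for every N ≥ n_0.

n_0 = 9

At N = 8: 6561 < 8192, so the inequality fails and n_0 ≥ 9. We prove 3^N ≥ 14N^3 + 16N^2 for all N ≥ 9.
For the base case N = 9: 3^N = 19683 and 14N^3 + 16N^2 = 11502, so 19683 ≥ 11502.
Suppose the result is true for N = j, so 3^j ≥ 14j^3 + 16j^2.
Then 3^(j + 1) = 3·(3^j) ≥ 3·(14j^3 + 16j^2).
Also, for j ≥ 9 we have 3·(14j^3 + 16j^2) ≥ 14(j+1)^3 + 16(j+1)^2, since 3·(14j^3 + 16j^2) − (14(j+1)^3 + 16(j+1)^2) = 28j^3 - 10j^2 - 74j - 30, which is nonnegative for all j ≥ 9.
Combining, 3^(j + 1) ≥ 14(j+1)^3 + 16(j+1)^2.
By the principle of mathematical induction, the result holds for all N ≥ 9.
Hence the smallest such n_0 is 9.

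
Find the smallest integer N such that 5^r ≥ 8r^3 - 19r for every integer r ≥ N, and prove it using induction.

N = 4

At r = 3: 125 < 159, so the inequality fails and N ≥ 4. We prove 5^r ≥ 8r^3 - 19r for all r ≥ 4.
For the base case r = 4: 5^r = 625 and 8r^3 - 19r = 436, so 625 ≥ 436.
Inductive step: assume the claim holds for r = k, so 5^k ≥ 8k^3 - 19k.
Then 5^(k + 1) = 5·(5^k) ≥ 5·(8k^3 - 19k).
Also, for k ≥ 4 we have 5·(8k^3 - 19k) ≥ 8(k+1)^3 - 19(k+1), since 5·(8k^3 - 19k) − (8(k+1)^3 - 19(k+1)) = 32k^3 - 24k^2 - 100k + 11, which is nonnegative for all k ≥ 4.
Combining, 5^(k + 1) ≥ 8(k+1)^3 - 19(k+1).
Hence, by induction on r, the claim holds for every r ≥ 4.
Hence the smallest such N is 4.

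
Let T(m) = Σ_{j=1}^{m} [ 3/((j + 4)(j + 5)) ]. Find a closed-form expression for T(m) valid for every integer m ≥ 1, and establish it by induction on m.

T(m) = 3m/(5(m + 5))

We claim T(m) = 3m/(5(m + 5)) for all m ≥ 1.
Base step (m = 1): T(1) = 1/10, and the closed form gives 1/10. They agree.
Suppose the result is true for m = j, so T(j) = 3j/(5(j + 5)).
Then T(j+1) = T(j) + (3/((j + 5)(j + 6))) = (3j/(5(j + 5))) + (3/((j + 5)(j + 6))).
Simplifying, T(j+1) = 3(j + 1)/(5(j + 6)) = 3(j+1)/(5((j+1) + 5)),
which is the closed form with m = j+1.
By the principle of mathematical induction, the result holds for all m ≥ 1.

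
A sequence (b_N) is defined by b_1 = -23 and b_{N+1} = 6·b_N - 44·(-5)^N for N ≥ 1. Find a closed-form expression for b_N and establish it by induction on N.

Computing the first terms: b_1 = -23, b_2 = 82, b_3 = -608. This suggests b_N = 4(-5)^N - 3·6^(N - 1).
For the base case N = 1: the formula gives -23 = -23 = b_1.
Inductive step: suppose the statement holds for some m ≥ 1, so b_m = 4(-5)^m - 3·6^(m - 1).
Then b_{m+1} = 6·b_m - 44·(-5)^m = 6·(4(-5)^m - 3·6^(m - 1)) - 44·(-5)^m = 4(-5)^(m + 1) - 3·6^m = 4(-5)^(m+1) - 3·6^((m+1) - 1),
which is the claimed formula at N = m+1.
Hence, by induction on N, the claim holds for every N ≥ 1.

b_N = 4(-5)^N - 3·6^(N - 1)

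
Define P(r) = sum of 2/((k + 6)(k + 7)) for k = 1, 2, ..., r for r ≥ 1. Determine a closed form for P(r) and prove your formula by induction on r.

We claim P(r) = 2r/(7(r + 7)) for all r ≥ 1.
For the base case r = 1: P(1) = 1/28, and the closed form gives 1/28. They agree.
Suppose the result is true for r = k, so P(k) = 2k/(7(k + 7)).
Then P(k+1) = P(k) + (2/((k + 7)(k + 8))) = (2k/(7(k + 7))) + (2/((k + 7)(k + 8))).
Simplifying, P(k+1) = 2(k + 1)/(7(k + 8)) = 2(k+1)/(7((k+1) + 7)),
which is the closed form with r = k+1.
By the principle of mathematical induction, the result holds for all r ≥ 1.

P(r) = 2r/(7(r + 7))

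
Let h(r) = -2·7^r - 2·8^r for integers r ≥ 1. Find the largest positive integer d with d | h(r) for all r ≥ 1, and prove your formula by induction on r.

d = 2

Computing the first values: h(1) = -30 and h(2) = -226; gcd(-30, -226) = 2, so d ≤ 2.
We prove 2 | -2·7^r - 2·8^r for all r ≥ 1 by induction on r.
Base case (r = 1): h(1) = -30 = 2·(-15), so 2 | h(1).
Inductive step: assume the claim holds for r = j, i.e. 2 | h(j). Then
h(j+1) − 8·h(j) = (-2·7^(j+1) - 2·8^(j+1)) − 8·(-2·7^j - 2·8^j) = (-2)·7^j·(7 − 8) = (2)·7^j. Since 2 | h(j) by the inductive hypothesis, 2 | 8·h(j); and 2 | 2 since 2 = 2·1. Therefore 2 | h(j+1).
This completes the induction.
Therefore the largest such d is 2.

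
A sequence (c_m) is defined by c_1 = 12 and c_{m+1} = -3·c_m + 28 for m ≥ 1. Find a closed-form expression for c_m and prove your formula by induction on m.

c_m = 5(-3)^(m - 1) + 7

Computing the first terms: c_1 = 12, c_2 = -8, c_3 = 52. This suggests c_m = 5(-3)^(m - 1) + 7.
Base step (m = 1): the formula gives 12 = 12 = c_1.
Inductive step: assume the claim holds for m = j, so c_j = 5(-3)^(j - 1) + 7.
Then c_{j+1} = -3·c_j + 28 = -3·(5(-3)^(j - 1) + 7) + 28 = 5(-3)^j + 7 = 5(-3)^((j+1) - 1) + 7,
which is the claimed formula at m = j+1.
By the principle of mathematical induction, the result holds for all m ≥ 1.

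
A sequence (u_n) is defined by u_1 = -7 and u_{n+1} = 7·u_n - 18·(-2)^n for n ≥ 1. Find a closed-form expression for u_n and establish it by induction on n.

u_n = -(-2)^(n + 1) - 3·7^(n - 1)

Computing the first terms: u_1 = -7, u_2 = -13, u_3 = -163. This suggests u_n = -(-2)^(n + 1) - 3·7^(n - 1).
Base step (n = 1): the formula gives -7 = -7 = u_1.
Inductive step: suppose the statement holds for some i ≥ 1, so u_i = -(-2)^(i + 1) - 3·7^(i - 1).
Then u_{i+1} = 7·u_i - 18·(-2)^i = 7·(-(-2)^(i + 1) - 3·7^(i - 1)) - 18·(-2)^i = -(-2)^(i + 2) - 3·7^i = -(-2)^((i+1) + 1) - 3·7^((i+1) - 1),
which is the claimed formula at n = i+1.
This completes the induction.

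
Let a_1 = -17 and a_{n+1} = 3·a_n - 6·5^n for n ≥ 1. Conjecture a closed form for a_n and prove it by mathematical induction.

a_n = -2·3^(n - 1) - 3·5^n

Computing the first terms: a_1 = -17, a_2 = -81, a_3 = -393. This suggests a_n = -2·3^(n - 1) - 3·5^n.
When n = 1: the formula gives -17 = -17 = a_1.
For the inductive step, assume it holds for an arbitrary i ≥ 1, so a_i = -2·3^(i - 1) - 3·5^i.
Then a_{i+1} = 3·a_i - 6·5^i = 3·(-2·3^(i - 1) - 3·5^i) - 6·5^i = -2·3^i - 3·5^(i + 1) = -2·3^((i+1) - 1) - 3·5^(i+1),
which is the claimed formula at n = i+1.
Hence, by induction on n, the claim holds for every n ≥ 1.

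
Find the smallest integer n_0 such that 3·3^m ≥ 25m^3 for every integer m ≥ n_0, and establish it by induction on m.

n_0 = 8

At m = 7: 6561 < 8575, so the inequality fails and n_0 ≥ 8. We prove 3·3^m ≥ 25m^3 for all m ≥ 8.
Base case (m = 8): 3·3^m = 19683 and 25m^3 = 12800, so 19683 ≥ 12800.
Suppose the result is true for m = j, so 3·3^j ≥ 25j^3.
Then 3·3^(j + 1) = 3·(3·3^j) ≥ 3·(25j^3).
Also, for j ≥ 8 we have 3·(25j^3) ≥ 25(j+1)^3, since 3 ≥ (1 + 1/j)^3 for all j ≥ 8.
Combining, 3·3^(j + 1) ≥ 25(j+1)^3.
By the principle of mathematical induction, the result holds for all m ≥ 8.
Hence the smallest such n_0 is 8.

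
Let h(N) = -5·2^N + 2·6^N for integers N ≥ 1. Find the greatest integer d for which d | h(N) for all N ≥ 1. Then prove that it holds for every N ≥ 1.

Computing the first values: h(1) = 2 and h(2) = 52; gcd(2, 52) = 2, so d ≤ 2.
We prove 2 | -5·2^N + 2·6^N for all N ≥ 1 by induction on N.
For the base case N = 1: h(1) = 2 = 2·(1), so 2 | h(1).
Inductive step: assume the claim holds for N = i, i.e. 2 | h(i). Then
h(i+1) − 6·h(i) = (-5·2^(i+1) + 2·6^(i+1)) − 6·(-5·2^i + 2·6^i) = (-5)·2^i·(2 − 6) = (20)·2^i. Since 2 | h(i) by the inductive hypothesis, 2 | 6·h(i); and 2 | 20 since 20 = 2·10. Therefore 2 | h(i+1).
Hence, by induction on N, the claim holds for every N ≥ 1.
Therefore the largest such d is 2.

d = 2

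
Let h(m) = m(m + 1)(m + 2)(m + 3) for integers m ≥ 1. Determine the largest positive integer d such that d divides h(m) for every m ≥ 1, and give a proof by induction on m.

Computing the first values: h(1) = 24 and h(2) = 120; gcd(24, 120) = 24, so d ≤ 24.
We prove 24 | m(m + 1)(m + 2)(m + 3) for all m ≥ 1 by induction on m.
Base step (m = 1): h(1) = 24 = 24·(1), so 24 | h(1).
Suppose the result is true for m = k, i.e. 24 | h(k). Then
h(k+1) − h(k) = (k+1)·(k+2)·(k+3)·(k+4) − k·(k+1)·(k+2)·(k+3) = (k+1)·(k+2)·(k+3)·[(k+4) − k] = 4·(k+1)·(k+2)·(k+3). The product of 3 consecutive integers is divisible by (3)! = 6, so h(k+1) − h(k) is divisible by 4·6 = 24. By the inductive hypothesis 24 | h(k), hence 24 | h(k+1).
By induction, the statement is established for all m ≥ 1.
Therefore the largest such d is 24.

d = 24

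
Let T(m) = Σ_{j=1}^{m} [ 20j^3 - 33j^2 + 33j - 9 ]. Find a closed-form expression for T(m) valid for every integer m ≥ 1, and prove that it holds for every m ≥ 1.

We claim T(m) = m(5m^3 - m^2 + 5m + 2) for all m ≥ 1.
Base step (m = 1): T(1) = 11, and the closed form gives 11. They agree.
Suppose the result is true for m = j, so T(j) = j(5j^3 - j^2 + 5j + 2).
Then T(j+1) = T(j) + (20j^3 + 27j^2 + 27j + 11) = (j(5j^3 - j^2 + 5j + 2)) + (20j^3 + 27j^2 + 27j + 11).
Simplifying, T(j+1) = (j + 1)(5j^3 + 14j^2 + 18j + 11) = (j+1)(5(j+1)^3 - (j+1)^2 + 5(j+1) + 2),
which is the closed form with m = j+1.
Hence, by induction on m, the claim holds for every m ≥ 1.

T(m) = m(5m^3 - m^2 + 5m + 2)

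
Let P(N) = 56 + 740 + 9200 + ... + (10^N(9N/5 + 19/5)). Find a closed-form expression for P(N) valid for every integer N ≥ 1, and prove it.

P(N) = 2·10^N(N + 2) - 4

We claim P(N) = 2·10^N(N + 2) - 4 for all N ≥ 1.
Base step (N = 1): P(1) = 56, and the closed form gives 56. They agree.
Inductive step: assume the claim holds for N = m, so P(m) = 2·10^m(m + 2) - 4.
Then P(m+1) = P(m) + (10^m(18m + 56)) = (2·10^m(m + 2) - 4) + (10^m(18m + 56)).
Simplifying, P(m+1) = 20·10^m·m + 60·10^m - 4 = 2·10^(m+1)((m+1) + 2) - 4,
which is the closed form with N = m+1.
By induction, the statement is established for all N ≥ 1.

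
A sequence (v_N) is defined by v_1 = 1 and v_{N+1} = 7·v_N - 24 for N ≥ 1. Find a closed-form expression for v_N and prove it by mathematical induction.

Computing the first terms: v_1 = 1, v_2 = -17, v_3 = -143. This suggests v_N = -3·7^(N - 1) + 4.
When N = 1: the formula gives 1 = 1 = v_1.
Inductive step: suppose the statement holds for some i ≥ 1, so v_i = -3·7^(i - 1) + 4.
Then v_{i+1} = 7·v_i - 24 = 7·(-3·7^(i - 1) + 4) - 24 = -3·7^i + 4 = -3·7^((i+1) - 1) + 4,
which is the claimed formula at N = i+1.
Hence, by induction on N, the claim holds for every N ≥ 1.

v_N = -3·7^(N - 1) + 4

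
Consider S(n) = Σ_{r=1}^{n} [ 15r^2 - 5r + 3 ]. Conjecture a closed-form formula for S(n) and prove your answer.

We claim S(n) = n(5n^2 + 5n + 3) for all n ≥ 1.
When n = 1: S(1) = 13, and the closed form gives 13. They agree.
Inductive step: assume the claim holds for n = r, so S(r) = r(5r^2 + 5r + 3).
Then S(r+1) = S(r) + (15r^2 + 25r + 13) = (r(5r^2 + 5r + 3)) + (15r^2 + 25r + 13).
Simplifying, S(r+1) = (r + 1)(5r^2 + 15r + 13) = (r+1)(5(r+1)^2 + 5(r+1) + 3),
which is the closed form with n = r+1.
Hence, by induction on n, the claim holds for every n ≥ 1.

S(n) = n(5n^2 + 5n + 3)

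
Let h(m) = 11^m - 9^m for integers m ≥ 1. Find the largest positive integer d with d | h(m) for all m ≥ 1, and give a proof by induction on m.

Computing the first values: h(1) = 2 and h(2) = 40; gcd(2, 40) = 2, so d ≤ 2.
We prove 2 | 11^m - 9^m for all m ≥ 1 by induction on m.
For the base case m = 1: h(1) = 2 = 2·(1), so 2 | h(1).
Inductive step: suppose the statement holds for some p ≥ 1, i.e. 2 | h(p). Then
11^{p+1} − 9^{p+1} = 11·11^p − 9·9^p = 11·(11^p − 9^p) + (2)·9^p. The first term is divisible by 2 by the inductive hypothesis, and the second term (2)·9^p is divisible by 2 since 2 | 2. Hence 2 | h(p+1).
This completes the induction.
Therefore the largest such d is 2.

d = 2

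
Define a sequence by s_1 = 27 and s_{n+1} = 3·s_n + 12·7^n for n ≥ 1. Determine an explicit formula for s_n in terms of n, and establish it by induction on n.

s_n = 2·3^n + 3·7^n

Computing the first terms: s_1 = 27, s_2 = 165, s_3 = 1083. This suggests s_n = 2·3^n + 3·7^n.
For the base case n = 1: the formula gives 27 = 27 = s_1.
For the inductive step, assume it holds for an arbitrary p ≥ 1, so s_p = 2·3^p + 3·7^p.
Then s_{p+1} = 3·s_p + 12·7^p = 3·(2·3^p + 3·7^p) + 12·7^p = 2·3^(p + 1) + 3·7^(p + 1),
which is the claimed formula at n = p+1.
This completes the induction.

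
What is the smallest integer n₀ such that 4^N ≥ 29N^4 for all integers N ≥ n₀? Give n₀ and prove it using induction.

n₀ = 9

At N = 8: 65536 < 118784, so the inequality fails and n₀ ≥ 9. We prove 4^N ≥ 29N^4 for all N ≥ 9.
Base case (N = 9): 4^N = 262144 and 29N^4 = 190269, so 262144 ≥ 190269.
Inductive step: suppose the statement holds for some i ≥ 9, so 4^i ≥ 29i^4.
Then 4^(i + 1) = 4·(4^i) ≥ 4·(29i^4).
Also, for i ≥ 9 we have 4·(29i^4) ≥ 29(i+1)^4, since 4 ≥ (1 + 1/i)^4 for all i ≥ 9.
Combining, 4^(i + 1) ≥ 29(i+1)^4.
By induction, the statement is established for all N ≥ 9.
Hence the smallest such n₀ is 9.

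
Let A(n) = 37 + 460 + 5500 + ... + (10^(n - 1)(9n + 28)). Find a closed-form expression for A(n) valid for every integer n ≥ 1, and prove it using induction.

We claim A(n) = 10^n(n + 3) - 3 for all n ≥ 1.
When n = 1: A(1) = 37, and the closed form gives 37. They agree.
Inductive step: assume the claim holds for n = m, so A(m) = 10^m(m + 3) - 3.
Then A(m+1) = A(m) + (10^m(9m + 37)) = (10^m(m + 3) - 3) + (10^m(9m + 37)).
Simplifying, A(m+1) = 10·10^m·m + 40·10^m - 3 = 10^(m+1)((m+1) + 3) - 3,
which is the closed form with n = m+1.
Hence, by induction on n, the claim holds for every n ≥ 1.

A(n) = 10^n(n + 3) - 3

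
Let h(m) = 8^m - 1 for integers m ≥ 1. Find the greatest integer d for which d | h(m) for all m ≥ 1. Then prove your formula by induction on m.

d = 7

Computing the first values: h(1) = 7 and h(2) = 63; gcd(7, 63) = 7, so d ≤ 7.
We prove 7 | 8^m - 1 for all m ≥ 1 by induction on m.
Base case (m = 1): h(1) = 7 = 7·(1), so 7 | h(1).
Inductive step: assume the claim holds for m = k, i.e. 7 | h(k). Then
8^{k+1} − 1^{k+1} = 8·8^k − 1·1^k = 8·(8^k − 1^k) + (7)·1^k. The first term is divisible by 7 by the inductive hypothesis, and the second term (7)·1^k is divisible by 7 since 7 | 7. Hence 7 | h(k+1).
This completes the induction.
Therefore the largest such d is 7.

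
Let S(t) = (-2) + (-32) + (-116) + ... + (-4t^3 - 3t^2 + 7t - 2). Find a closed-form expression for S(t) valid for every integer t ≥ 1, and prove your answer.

We claim S(t) = -t(t^3 + 3t^2 - t - 1) for all t ≥ 1.
Base case (t = 1): S(1) = -2, and the closed form gives -2. They agree.
Inductive step: assume the claim holds for t = i, so S(i) = i(-i^3 - 3i^2 + i + 1).
Then S(i+1) = S(i) + (-4i^3 - 15i^2 - 11i - 2) = (i(-i^3 - 3i^2 + i + 1)) + (-4i^3 - 15i^2 - 11i - 2).
Simplifying, S(i+1) = -(i + 1)(i^3 + 6i^2 + 8i + 2) = -(i+1)((i+1)^3 + 3(i+1)^2 - (i+1) - 1),
which is the closed form with t = i+1.
This completes the induction.

S(t) = -t(t^3 + 3t^2 - t - 1)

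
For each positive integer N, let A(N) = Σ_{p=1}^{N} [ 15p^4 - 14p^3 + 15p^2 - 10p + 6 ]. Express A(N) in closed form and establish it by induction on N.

A(N) = N(3N^4 + 4N^3 + 3N^2 - N + 3)

We claim A(N) = N(3N^4 + 4N^3 + 3N^2 - N + 3) for all N ≥ 1.
Base step (N = 1): A(1) = 12, and the closed form gives 12. They agree.
Inductive step: suppose the statement holds for some p ≥ 1, so A(p) = p(3p^4 + 4p^3 + 3p^2 - p + 3).
Then A(p+1) = A(p) + (15p^4 + 46p^3 + 63p^2 + 38p + 12) = (p(3p^4 + 4p^3 + 3p^2 - p + 3)) + (15p^4 + 46p^3 + 63p^2 + 38p + 12).
Simplifying, A(p+1) = (p + 1)(3p^4 + 16p^3 + 33p^2 + 29p + 12) = (p+1)(3(p+1)^4 + 4(p+1)^3 + 3(p+1)^2 - (p+1) + 3),
which is the closed form with N = p+1.
This completes the induction.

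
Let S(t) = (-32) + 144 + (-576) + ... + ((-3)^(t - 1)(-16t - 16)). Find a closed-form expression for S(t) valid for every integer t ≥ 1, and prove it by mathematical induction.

S(t) = (-3)^t(4t + 5) - 5

We claim S(t) = (-3)^t(4t + 5) - 5 for all t ≥ 1.
Base case (t = 1): S(1) = -32, and the closed form gives -32. They agree.
For the inductive step, assume it holds for an arbitrary m ≥ 1, so S(m) = (-3)^m(4m + 5) - 5.
Then S(m+1) = S(m) + (16(-3)^m(-m - 2)) = ((-3)^m(4m + 5) - 5) + (16(-3)^m(-m - 2)).
Simplifying, S(m+1) = -12(-3)^m·m - 27(-3)^m - 5 = (-3)^(m+1)(4(m+1) + 5) - 5,
which is the closed form with t = m+1.
This completes the induction.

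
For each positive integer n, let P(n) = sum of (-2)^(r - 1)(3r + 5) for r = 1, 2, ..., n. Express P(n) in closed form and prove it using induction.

P(n) = -(-2)^n(n + 2) + 2

We claim P(n) = -(-2)^n(n + 2) + 2 for all n ≥ 1.
When n = 1: P(1) = 8, and the closed form gives 8. They agree.
Inductive step: suppose the statement holds for some r ≥ 1, so P(r) = -(-2)^r(r + 2) + 2.
Then P(r+1) = P(r) + ((-2)^r(3r + 8)) = (-(-2)^r(r + 2) + 2) + ((-2)^r(3r + 8)).
Simplifying, P(r+1) = 2(-2)^r·r + 6(-2)^r + 2 = -(-2)^(r+1)((r+1) + 2) + 2,
which is the closed form with n = r+1.
Hence, by induction on n, the claim holds for every n ≥ 1.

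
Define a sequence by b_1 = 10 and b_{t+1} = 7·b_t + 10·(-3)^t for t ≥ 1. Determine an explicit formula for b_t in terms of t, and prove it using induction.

b_t = -(-3)^t + 7^t

Computing the first terms: b_1 = 10, b_2 = 40, b_3 = 370. This suggests b_t = -(-3)^t + 7^t.
Base step (t = 1): the formula gives 10 = 10 = b_1.
Inductive step: assume the claim holds for t = k, so b_k = -(-3)^k + 7^k.
Then b_{k+1} = 7·b_k + 10·(-3)^k = 7·(-(-3)^k + 7^k) + 10·(-3)^k = -(-3)^(k + 1) + 7^(k + 1),
which is the claimed formula at t = k+1.
By the principle of mathematical induction, the result holds for all t ≥ 1.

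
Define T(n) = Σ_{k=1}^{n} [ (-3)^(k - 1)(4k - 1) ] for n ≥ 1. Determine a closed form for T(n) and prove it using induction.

We claim T(n) = -(-3)^n·n for all n ≥ 1.
Base step (n = 1): T(1) = 3, and the closed form gives 3. They agree.
For the inductive step, assume it holds for an arbitrary k ≥ 1, so T(k) = -(-3)^k·k.
Then T(k+1) = T(k) + ((-3)^k(4k + 3)) = (-(-3)^k·k) + ((-3)^k(4k + 3)).
Simplifying, T(k+1) = 3(-3)^k(k + 1) = -(-3)^(k+1)·(k+1),
which is the closed form with n = k+1.
Hence, by induction on n, the claim holds for every n ≥ 1.

T(n) = -(-3)^n·n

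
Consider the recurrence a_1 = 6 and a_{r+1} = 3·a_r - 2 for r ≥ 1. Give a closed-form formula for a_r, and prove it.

Computing the first terms: a_1 = 6, a_2 = 16, a_3 = 46. This suggests a_r = 5·3^(r - 1) + 1.
When r = 1: the formula gives 6 = 6 = a_1.
Inductive step: assume the claim holds for r = j, so a_j = 5·3^(j - 1) + 1.
Then a_{j+1} = 3·a_j - 2 = 3·(5·3^(j - 1) + 1) - 2 = 5·3^j + 1 = 5·3^((j+1) - 1) + 1,
which is the claimed formula at r = j+1.
This completes the induction.

a_r = 5·3^(r - 1) + 1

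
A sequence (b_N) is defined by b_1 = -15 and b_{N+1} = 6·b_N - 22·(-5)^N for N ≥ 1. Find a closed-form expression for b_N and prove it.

Computing the first terms: b_1 = -15, b_2 = 20, b_3 = -430. This suggests b_N = 2(-5)^N - 5·6^(N - 1).
Base step (N = 1): the formula gives -15 = -15 = b_1.
Inductive step: assume the claim holds for N = m, so b_m = 2(-5)^m - 5·6^(m - 1).
Then b_{m+1} = 6·b_m - 22·(-5)^m = 6·(2(-5)^m - 5·6^(m - 1)) - 22·(-5)^m = 2(-5)^(m + 1) - 5·6^m = 2(-5)^(m+1) - 5·6^((m+1) - 1),
which is the claimed formula at N = m+1.
By the principle of mathematical induction, the result holds for all N ≥ 1.

b_N = 2(-5)^N - 5·6^(N - 1)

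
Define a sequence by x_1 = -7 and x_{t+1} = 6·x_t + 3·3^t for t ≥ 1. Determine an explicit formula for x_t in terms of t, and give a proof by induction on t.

x_t = -3^t - 4·6^(t - 1)

Computing the first terms: x_1 = -7, x_2 = -33, x_3 = -171. This suggests x_t = -3^t - 4·6^(t - 1).
Base step (t = 1): the formula gives -7 = -7 = x_1.
For the inductive step, assume it holds for an arbitrary p ≥ 1, so x_p = -3^p - 4·6^(p - 1).
Then x_{p+1} = 6·x_p + 3·3^p = 6·(-3^p - 4·6^(p - 1)) + 3·3^p = -3^(p + 1) - 4·6^p = -3^(p+1) - 4·6^((p+1) - 1),
which is the claimed formula at t = p+1.
By the principle of mathematical induction, the result holds for all t ≥ 1.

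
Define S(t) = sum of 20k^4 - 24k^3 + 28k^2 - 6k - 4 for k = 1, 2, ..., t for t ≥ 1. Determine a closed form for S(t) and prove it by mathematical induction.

S(t) = t(4t^4 + 4t^3 + 4t^2 + 5t - 3)

We claim S(t) = t(4t^4 + 4t^3 + 4t^2 + 5t - 3) for all t ≥ 1.
Base step (t = 1): S(1) = 14, and the closed form gives 14. They agree.
For the inductive step, assume it holds for an arbitrary k ≥ 1, so S(k) = k(4k^4 + 4k^3 + 4k^2 + 5k - 3).
Then S(k+1) = S(k) + (20k^4 + 56k^3 + 76k^2 + 58k + 14) = (k(4k^4 + 4k^3 + 4k^2 + 5k - 3)) + (20k^4 + 56k^3 + 76k^2 + 58k + 14).
Simplifying, S(k+1) = (k + 1)(4k^4 + 20k^3 + 40k^2 + 41k + 14) = (k+1)(4(k+1)^4 + 4(k+1)^3 + 4(k+1)^2 + 5(k+1) - 3),
which is the closed form with t = k+1.
By the principle of mathematical induction, the result holds for all t ≥ 1.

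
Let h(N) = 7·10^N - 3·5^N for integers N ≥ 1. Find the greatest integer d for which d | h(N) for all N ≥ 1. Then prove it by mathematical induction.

Computing the first values: h(1) = 55 and h(2) = 625; gcd(55, 625) = 5, so d ≤ 5.
We prove 5 | 7·10^N - 3·5^N for all N ≥ 1 by induction on N.
Base case (N = 1): h(1) = 55 = 5·(11), so 5 | h(1).
Inductive step: suppose the statement holds for some r ≥ 1, i.e. 5 | h(r). Then
h(r+1) − 10·h(r) = (7·10^(r+1) - 3·5^(r+1)) − 10·(7·10^r - 3·5^r) = (-3)·5^r·(5 − 10) = (15)·5^r. Since 5 | h(r) by the inductive hypothesis, 5 | 10·h(r); and 5 | 15 since 15 = 5·3. Therefore 5 | h(r+1).
Hence, by induction on N, the claim holds for every N ≥ 1.
Therefore the largest such d is 5.

d = 5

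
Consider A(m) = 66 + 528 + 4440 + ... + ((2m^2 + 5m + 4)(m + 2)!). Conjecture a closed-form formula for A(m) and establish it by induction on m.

A(m) = (2m + 1)(m + 3)! - 6

We claim A(m) = (2m + 1)(m + 3)! - 6 for all m ≥ 1.
When m = 1: A(1) = 66, and the closed form gives 66. They agree.
Inductive step: assume the claim holds for m = k, so A(k) = (2k + 1)(k + 3)! - 6.
Then A(k+1) = A(k) + ((2k^2 + 9k + 11)(k + 3)!) = ((2k + 1)(k + 3)! - 6) + ((2k^2 + 9k + 11)(k + 3)!).
Simplifying, A(k+1) = (2(k+1) + 1)((k+1) + 3)! - 6,
which is the closed form with m = k+1.
By induction, the statement is established for all m ≥ 1.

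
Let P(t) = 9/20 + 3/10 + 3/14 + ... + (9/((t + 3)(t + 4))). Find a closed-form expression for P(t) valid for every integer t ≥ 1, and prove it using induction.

We claim P(t) = 9t/(4(t + 4)) for all t ≥ 1.
For the base case t = 1: P(1) = 9/20, and the closed form gives 9/20. They agree.
Suppose the result is true for t = r, so P(r) = 9r/(4(r + 4)).
Then P(r+1) = P(r) + (9/((r + 4)(r + 5))) = (9r/(4(r + 4))) + (9/((r + 4)(r + 5))).
Simplifying, P(r+1) = 9(r + 1)/(4(r + 5)) = 9(r+1)/(4((r+1) + 4)),
which is the closed form with t = r+1.
Hence, by induction on t, the claim holds for every t ≥ 1.

P(t) = 9t/(4(t + 4))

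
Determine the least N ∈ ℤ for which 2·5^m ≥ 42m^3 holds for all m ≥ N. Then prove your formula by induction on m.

At m = 4: 1250 < 2688, so the inequality fails and N ≥ 5. We prove 2·5^m ≥ 42m^3 for all m ≥ 5.
Base step (m = 5): 2·5^m = 6250 and 42m^3 = 5250, so 6250 ≥ 5250.
For the inductive step, assume it holds for an arbitrary j ≥ 5, so 2·5^j ≥ 42j^3.
Then 2·5^(j + 1) = 5·(2·5^j) ≥ 5·(42j^3).
Also, for j ≥ 5 we have 5·(42j^3) ≥ 42(j+1)^3, since 5 ≥ (1 + 1/j)^3 for all j ≥ 5.
Combining, 2·5^(j + 1) ≥ 42(j+1)^3.
By the principle of mathematical induction, the result holds for all m ≥ 5.
Hence the smallest such N is 5.

N = 5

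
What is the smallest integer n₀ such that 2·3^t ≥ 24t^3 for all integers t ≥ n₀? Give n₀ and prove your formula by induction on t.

n₀ = 8

At t = 7: 4374 < 8232, so the inequality fails and n₀ ≥ 8. We prove 2·3^t ≥ 24t^3 for all t ≥ 8.
Base step (t = 8): 2·3^t = 13122 and 24t^3 = 12288, so 13122 ≥ 12288.
Inductive step: assume the claim holds for t = p, so 2·3^p ≥ 24p^3.
Then 2·3^(p + 1) = 3·(2·3^p) ≥ 3·(24p^3).
Also, for p ≥ 8 we have 3·(24p^3) ≥ 24(p+1)^3, since 3 ≥ (1 + 1/p)^3 for all p ≥ 8.
Combining, 2·3^(p + 1) ≥ 24(p+1)^3.
By induction, the statement is established for all t ≥ 8.
Hence the smallest such n₀ is 8.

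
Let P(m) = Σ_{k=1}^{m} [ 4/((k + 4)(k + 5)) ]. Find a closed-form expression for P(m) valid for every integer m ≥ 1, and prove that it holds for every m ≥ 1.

P(m) = 4m/(5(m + 5))

We claim P(m) = 4m/(5(m + 5)) for all m ≥ 1.
Base case (m = 1): P(1) = 2/15, and the closed form gives 2/15. They agree.
For the inductive step, assume it holds for an arbitrary k ≥ 1, so P(k) = 4k/(5(k + 5)).
Then P(k+1) = P(k) + (4/((k + 5)(k + 6))) = (4k/(5(k + 5))) + (4/((k + 5)(k + 6))).
Simplifying, P(k+1) = 4(k + 1)/(5(k + 6)) = 4(k+1)/(5((k+1) + 5)),
which is the closed form with m = k+1.
By the principle of mathematical induction, the result holds for all m ≥ 1.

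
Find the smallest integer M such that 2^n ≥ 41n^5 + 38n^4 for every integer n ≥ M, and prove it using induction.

M = 30

At n = 29: 536870912 < 867833787, so the inequality fails and M ≥ 30. We prove 2^n ≥ 41n^5 + 38n^4 for all n ≥ 30.
For the base case n = 30: 2^n = 1073741824 and 41n^5 + 38n^4 = 1027080000, so 1073741824 ≥ 1027080000.
Inductive step: suppose the statement holds for some p ≥ 30, so 2^p ≥ 41p^5 + 38p^4.
Then 2^(p + 1) = 2·(2^p) ≥ 2·(41p^5 + 38p^4).
Also, for p ≥ 30 we have 2·(41p^5 + 38p^4) ≥ 41(p+1)^5 + 38(p+1)^4, since 2·(41p^5 + 38p^4) − (41(p+1)^5 + 38(p+1)^4) = 41p^5 - 167p^4 - 562p^3 - 638p^2 - 357p - 79, which is nonnegative for all p ≥ 30.
Combining, 2^(p + 1) ≥ 41(p+1)^5 + 38(p+1)^4.
By induction, the statement is established for all n ≥ 30.
Hence the smallest such M is 30.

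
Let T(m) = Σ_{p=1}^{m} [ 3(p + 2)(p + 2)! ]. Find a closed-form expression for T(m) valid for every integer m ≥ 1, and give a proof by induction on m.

T(m) = 3(m + 3)! - 18

We claim T(m) = 3(m + 3)! - 18 for all m ≥ 1.
For the base case m = 1: T(1) = 54, and the closed form gives 54. They agree.
Suppose the result is true for m = p, so T(p) = 3(p + 3)! - 18.
Then T(p+1) = T(p) + (3(p + 3)(p + 3)!) = (3(p + 3)! - 18) + (3(p + 3)(p + 3)!).
Simplifying, T(p+1) = 3((p+1) + 3)! - 18,
which is the closed form with m = p+1.
By induction, the statement is established for all m ≥ 1.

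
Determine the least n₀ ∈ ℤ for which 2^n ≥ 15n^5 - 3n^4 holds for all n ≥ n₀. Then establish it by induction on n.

At n = 27: 134217728 < 213639282, so the inequality fails and n₀ ≥ 28. We prove 2^n ≥ 15n^5 - 3n^4 for all n ≥ 28.
Base step (n = 28): 2^n = 268435456 and 15n^5 - 3n^4 = 256311552, so 268435456 ≥ 256311552.
Inductive step: assume the claim holds for n = r, so 2^r ≥ 15r^5 - 3r^4.
Then 2^(r + 1) = 2·(2^r) ≥ 2·(15r^5 - 3r^4).
Also, for r ≥ 28 we have 2·(15r^5 - 3r^4) ≥ 15(r+1)^5 - 3(r+1)^4, since 2·(15r^5 - 3r^4) − (15(r+1)^5 - 3(r+1)^4) = 15r^5 - 78r^4 - 138r^3 - 132r^2 - 63r - 12, which is nonnegative for all r ≥ 28.
Combining, 2^(r + 1) ≥ 15(r+1)^5 - 3(r+1)^4.
By induction, the statement is established for all n ≥ 28.
Hence the smallest such n₀ is 28.

n₀ = 28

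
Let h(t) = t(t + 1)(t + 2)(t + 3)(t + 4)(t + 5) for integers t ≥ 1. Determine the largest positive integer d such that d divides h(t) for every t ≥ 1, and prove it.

d = 720

Computing the first values: h(1) = 720 and h(2) = 5040; gcd(720, 5040) = 720, so d ≤ 720.
We prove 720 | t(t + 1)(t + 2)(t + 3)(t + 4)(t + 5) for all t ≥ 1 by induction on t.
For the base case t = 1: h(1) = 720 = 720·(1), so 720 | h(1).
For the inductive step, assume it holds for an arbitrary i ≥ 1, i.e. 720 | h(i). Then
h(i+1) − h(i) = (i+1)·(i+2)·(i+3)·(i+4)·(i+5)·(i+6) − i·(i+1)·(i+2)·(i+3)·(i+4)·(i+5) = (i+1)·(i+2)·(i+3)·(i+4)·(i+5)·[(i+6) − i] = 6·(i+1)·(i+2)·(i+3)·(i+4)·(i+5). The product of 5 consecutive integers is divisible by (5)! = 120, so h(i+1) − h(i) is divisible by 6·120 = 720. By the inductive hypothesis 720 | h(i), hence 720 | h(i+1).
By the principle of mathematical induction, the result holds for all t ≥ 1.
Therefore the largest such d is 720.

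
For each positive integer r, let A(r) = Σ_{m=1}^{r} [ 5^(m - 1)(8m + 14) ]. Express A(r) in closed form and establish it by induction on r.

A(r) = 5^r(2r + 3) - 3

We claim A(r) = 5^r(2r + 3) - 3 for all r ≥ 1.
For the base case r = 1: A(1) = 22, and the closed form gives 22. They agree.
Inductive step: assume the claim holds for r = m, so A(m) = 5^m(2m + 3) - 3.
Then A(m+1) = A(m) + (5^m(8m + 22)) = (5^m(2m + 3) - 3) + (5^m(8m + 22)).
Simplifying, A(m+1) = 10·5^m·m + 25·5^m - 3 = 5^(m+1)(2(m+1) + 3) - 3,
which is the closed form with r = m+1.
Hence, by induction on r, the claim holds for every r ≥ 1.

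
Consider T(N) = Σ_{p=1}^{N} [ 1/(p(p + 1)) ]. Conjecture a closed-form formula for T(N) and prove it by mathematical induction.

We claim T(N) = N/(N + 1) for all N ≥ 1.
When N = 1: T(1) = 1/2, and the closed form gives 1/2. They agree.
For the inductive step, assume it holds for an arbitrary p ≥ 1, so T(p) = p/(p + 1).
Then T(p+1) = T(p) + (1/((p + 1)(p + 2))) = (p/(p + 1)) + (1/((p + 1)(p + 2))).
Simplifying, T(p+1) = (p + 1)/(p + 2) = (p+1)/((p+1) + 1),
which is the closed form with N = p+1.
By induction, the statement is established for all N ≥ 1.

T(N) = N/(N + 1)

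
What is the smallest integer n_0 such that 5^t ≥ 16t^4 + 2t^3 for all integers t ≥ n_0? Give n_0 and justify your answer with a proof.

n_0 = 7

At t = 6: 15625 < 21168, so the inequality fails and n_0 ≥ 7. We prove 5^t ≥ 16t^4 + 2t^3 for all t ≥ 7.
When t = 7: 5^t = 78125 and 16t^4 + 2t^3 = 39102, so 78125 ≥ 39102.
Inductive step: assume the claim holds for t = r, so 5^r ≥ 16r^4 + 2r^3.
Then 5^(r + 1) = 5·(5^r) ≥ 5·(16r^4 + 2r^3).
Also, for r ≥ 7 we have 5·(16r^4 + 2r^3) ≥ 16(r+1)^4 + 2(r+1)^3, since 5·(16r^4 + 2r^3) − (16(r+1)^4 + 2(r+1)^3) = 64r^4 - 56r^3 - 102r^2 - 70r - 18, which is nonnegative for all r ≥ 7.
Combining, 5^(r + 1) ≥ 16(r+1)^4 + 2(r+1)^3.
This completes the induction.
Hence the smallest such n_0 is 7.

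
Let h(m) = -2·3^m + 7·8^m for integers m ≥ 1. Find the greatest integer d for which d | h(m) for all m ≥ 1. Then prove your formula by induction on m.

d = 10

Computing the first values: h(1) = 50 and h(2) = 430; gcd(50, 430) = 10, so d ≤ 10.
We prove 10 | -2·3^m + 7·8^m for all m ≥ 1 by induction on m.
Base step (m = 1): h(1) = 50 = 10·(5), so 10 | h(1).
Inductive step: assume the claim holds for m = j, i.e. 10 | h(j). Then
h(j+1) − 8·h(j) = (-2·3^(j+1) + 7·8^(j+1)) − 8·(-2·3^j + 7·8^j) = (-2)·3^j·(3 − 8) = (10)·3^j. Since 10 | h(j) by the inductive hypothesis, 10 | 8·h(j); and 10 | 10 since 10 = 10·1. Therefore 10 | h(j+1).
This completes the induction.
Therefore the largest such d is 10.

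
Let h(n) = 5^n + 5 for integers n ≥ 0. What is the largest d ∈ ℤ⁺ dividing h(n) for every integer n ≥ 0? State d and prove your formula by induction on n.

Computing the first values: h(0) = 6 and h(1) = 10; gcd(6, 10) = 2, so d ≤ 2.
We prove 2 | 5^n + 5 for all n ≥ 0 by induction on n.
Base case (n = 0): h(0) = 6 = 2·(3), so 2 | h(0).
Inductive step: suppose the statement holds for some k ≥ 0, i.e. 2 | h(k). Then
h(k+1) = 5^(k+1) + 5 = 5·(5^k + 5) - 20 = 5·h(k) - 20. The first term is divisible by 2 by the inductive hypothesis, and -20 is divisible by 2. Hence 2 | h(k+1).
By the principle of mathematical induction, the result holds for all n ≥ 0.
Therefore the largest such d is 2.

d = 2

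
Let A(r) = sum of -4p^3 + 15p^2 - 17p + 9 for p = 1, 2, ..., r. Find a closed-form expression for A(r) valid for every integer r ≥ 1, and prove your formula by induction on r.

A(r) = -r(r^3 - 3r^2 + 2r - 3)

We claim A(r) = -r(r^3 - 3r^2 + 2r - 3) for all r ≥ 1.
When r = 1: A(1) = 3, and the closed form gives 3. They agree.
Inductive step: assume the claim holds for r = p, so A(p) = p(-p^3 + 3p^2 - 2p + 3).
Then A(p+1) = A(p) + (-4p^3 + 3p^2 + p + 3) = (p(-p^3 + 3p^2 - 2p + 3)) + (-4p^3 + 3p^2 + p + 3).
Simplifying, A(p+1) = -(p + 1)(p^3 - p - 3) = -(p+1)((p+1)^3 - 3(p+1)^2 + 2(p+1) - 3),
which is the closed form with r = p+1.
By the principle of mathematical induction, the result holds for all r ≥ 1.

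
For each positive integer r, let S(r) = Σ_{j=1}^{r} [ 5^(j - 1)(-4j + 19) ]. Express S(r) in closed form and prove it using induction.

We claim S(r) = 5^r(-r + 5) - 5 for all r ≥ 1.
For the base case r = 1: S(1) = 15, and the closed form gives 15. They agree.
For the inductive step, assume it holds for an arbitrary j ≥ 1, so S(j) = 5^j(-j + 5) - 5.
Then S(j+1) = S(j) + (5^j(-4j + 15)) = (5^j(-j + 5) - 5) + (5^j(-4j + 15)).
Simplifying, S(j+1) = -5·5^j·j + 20·5^j - 5 = 5^(j+1)(-(j+1) + 5) - 5,
which is the closed form with r = j+1.
By induction, the statement is established for all r ≥ 1.

S(r) = 5^r(-r + 5) - 5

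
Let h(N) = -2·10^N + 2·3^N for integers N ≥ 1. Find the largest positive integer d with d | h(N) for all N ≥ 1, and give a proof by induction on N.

d = 14

Computing the first values: h(1) = -14 and h(2) = -182; gcd(-14, -182) = 14, so d ≤ 14.
We prove 14 | -2·10^N + 2·3^N for all N ≥ 1 by induction on N.
When N = 1: h(1) = -14 = 14·(-1), so 14 | h(1).
For the inductive step, assume it holds for an arbitrary j ≥ 1, i.e. 14 | h(j). Then
h(j+1) − 10·h(j) = (-2·10^(j+1) + 2·3^(j+1)) − 10·(-2·10^j + 2·3^j) = (2)·3^j·(3 − 10) = (-14)·3^j. Since 14 | h(j) by the inductive hypothesis, 14 | 10·h(j); and 14 | -14 since -14 = 14·-1. Therefore 14 | h(j+1).
By induction, the statement is established for all N ≥ 1.
Therefore the largest such d is 14.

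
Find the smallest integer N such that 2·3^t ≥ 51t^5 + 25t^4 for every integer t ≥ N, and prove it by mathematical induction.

N = 16

At t = 15: 28697814 < 39993750, so the inequality fails and N ≥ 16. We prove 2·3^t ≥ 51t^5 + 25t^4 for all t ≥ 16.
For the base case t = 16: 2·3^t = 86093442 and 51t^5 + 25t^4 = 55115776, so 86093442 ≥ 55115776.
Inductive step: assume the claim holds for t = k, so 2·3^k ≥ 51k^5 + 25k^4.
Then 2·3^(k + 1) = 3·(2·3^k) ≥ 3·(51k^5 + 25k^4).
Also, for k ≥ 16 we have 3·(51k^5 + 25k^4) ≥ 51(k+1)^5 + 25(k+1)^4, since 3·(51k^5 + 25k^4) − (51(k+1)^5 + 25(k+1)^4) = 102k^5 - 205k^4 - 610k^3 - 660k^2 - 355k - 76, which is nonnegative for all k ≥ 16.
Combining, 2·3^(k + 1) ≥ 51(k+1)^5 + 25(k+1)^4.
By induction, the statement is established for all t ≥ 16.
Hence the smallest such N is 16.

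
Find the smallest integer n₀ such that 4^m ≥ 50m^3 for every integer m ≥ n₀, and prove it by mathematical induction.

n₀ = 8

At m = 7: 16384 < 17150, so the inequality fails and n₀ ≥ 8. We prove 4^m ≥ 50m^3 for all m ≥ 8.
Base step (m = 8): 4^m = 65536 and 50m^3 = 25600, so 65536 ≥ 25600.
Suppose the result is true for m = k, so 4^k ≥ 50k^3.
Then 4^(k + 1) = 4·(4^k) ≥ 4·(50k^3).
Also, for k ≥ 8 we have 4·(50k^3) ≥ 50(k+1)^3, since 4 ≥ (1 + 1/k)^3 for all k ≥ 8.
Combining, 4^(k + 1) ≥ 50(k+1)^3.
By induction, the statement is established for all m ≥ 8.
Hence the smallest such n₀ is 8.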